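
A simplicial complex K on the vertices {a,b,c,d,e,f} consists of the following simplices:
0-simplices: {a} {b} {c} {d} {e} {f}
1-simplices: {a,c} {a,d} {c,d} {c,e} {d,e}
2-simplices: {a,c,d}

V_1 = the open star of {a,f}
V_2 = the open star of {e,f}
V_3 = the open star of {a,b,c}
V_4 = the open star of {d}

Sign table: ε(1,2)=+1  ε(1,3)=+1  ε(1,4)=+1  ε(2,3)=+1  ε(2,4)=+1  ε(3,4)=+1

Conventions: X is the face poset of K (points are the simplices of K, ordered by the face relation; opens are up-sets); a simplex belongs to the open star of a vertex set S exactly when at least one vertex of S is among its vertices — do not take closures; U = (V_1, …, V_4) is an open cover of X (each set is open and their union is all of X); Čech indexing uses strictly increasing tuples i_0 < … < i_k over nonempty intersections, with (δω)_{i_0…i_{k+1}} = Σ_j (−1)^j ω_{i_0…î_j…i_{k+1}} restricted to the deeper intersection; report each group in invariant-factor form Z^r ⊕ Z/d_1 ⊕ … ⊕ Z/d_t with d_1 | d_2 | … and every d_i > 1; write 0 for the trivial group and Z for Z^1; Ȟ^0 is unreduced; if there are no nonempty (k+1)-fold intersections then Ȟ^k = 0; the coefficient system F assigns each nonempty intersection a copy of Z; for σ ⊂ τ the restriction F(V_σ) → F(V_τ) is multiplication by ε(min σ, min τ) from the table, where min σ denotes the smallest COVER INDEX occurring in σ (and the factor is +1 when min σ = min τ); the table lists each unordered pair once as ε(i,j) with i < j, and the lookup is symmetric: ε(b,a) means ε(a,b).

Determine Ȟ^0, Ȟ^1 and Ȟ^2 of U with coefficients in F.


nerve simplices:
  V1={{a},{f},{a,c},{a,d},{a,c,d}} V2={{e},{f},{c,e},{d,e}} V3={{a},{b},{c},{a,c},{a,d},{c,d},{c,e},{a,c,d}} V4={{d},{a,d},{c,d},{d,e},{a,c,d}}
  V12={{f}} V13={{a},{a,c},{a,d},{a,c,d}} V14={{a,d},{a,c,d}} V23={{c,e}} V24={{d,e}} V34={{a,d},{c,d},{a,c,d}}
  V134={{a,d},{a,c,d}}
C dims 4,6,1; δ0: rk 3, SNF 1^3; δ1: rk 1, SNF 1^1
degree 0: 4−3−0 = 1 → Ȟ^0 ≅ Z
degree 1: 6−1−3 = 2 → Ȟ^1 ≅ Z^2
degree 2: 1−0−1 = 0 → Ȟ^2 ≅ 0

Ȟ^0 = Z; Ȟ^1 = Z^2; Ȟ^2 = 0


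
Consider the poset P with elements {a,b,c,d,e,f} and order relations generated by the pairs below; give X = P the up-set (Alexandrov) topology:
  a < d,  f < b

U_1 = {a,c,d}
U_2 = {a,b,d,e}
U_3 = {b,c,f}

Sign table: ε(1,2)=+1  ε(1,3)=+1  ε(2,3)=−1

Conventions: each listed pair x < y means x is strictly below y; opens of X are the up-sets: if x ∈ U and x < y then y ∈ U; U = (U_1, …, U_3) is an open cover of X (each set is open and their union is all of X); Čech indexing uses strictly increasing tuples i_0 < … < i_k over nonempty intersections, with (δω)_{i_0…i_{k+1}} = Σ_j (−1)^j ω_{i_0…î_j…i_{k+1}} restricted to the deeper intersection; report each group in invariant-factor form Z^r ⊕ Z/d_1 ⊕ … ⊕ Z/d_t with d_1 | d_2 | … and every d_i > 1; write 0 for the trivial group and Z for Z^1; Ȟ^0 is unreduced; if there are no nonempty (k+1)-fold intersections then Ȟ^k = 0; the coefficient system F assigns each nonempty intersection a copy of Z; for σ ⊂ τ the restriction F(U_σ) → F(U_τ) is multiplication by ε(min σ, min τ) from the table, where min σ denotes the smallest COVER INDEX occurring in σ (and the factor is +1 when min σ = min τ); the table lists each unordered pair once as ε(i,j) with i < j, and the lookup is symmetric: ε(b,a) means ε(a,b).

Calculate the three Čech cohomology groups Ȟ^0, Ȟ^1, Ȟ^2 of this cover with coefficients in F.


Ȟ^0 = 0,  Ȟ^1 = Z/2,  Ȟ^2 = 0

nonempty overlaps:
  U12={a,d} U13={c} U23={b}
C dims 3,3; δ0: rk 3, SNF 1^2·2
degree 0: 3−3−0 = 0 → Ȟ^0 ≅ 0
degree 1: 3−0−3 = 0 plus torsion [2] → Ȟ^1 ≅ Z/2
degree 2: 0−0−0 = 0 → Ȟ^2 ≅ 0


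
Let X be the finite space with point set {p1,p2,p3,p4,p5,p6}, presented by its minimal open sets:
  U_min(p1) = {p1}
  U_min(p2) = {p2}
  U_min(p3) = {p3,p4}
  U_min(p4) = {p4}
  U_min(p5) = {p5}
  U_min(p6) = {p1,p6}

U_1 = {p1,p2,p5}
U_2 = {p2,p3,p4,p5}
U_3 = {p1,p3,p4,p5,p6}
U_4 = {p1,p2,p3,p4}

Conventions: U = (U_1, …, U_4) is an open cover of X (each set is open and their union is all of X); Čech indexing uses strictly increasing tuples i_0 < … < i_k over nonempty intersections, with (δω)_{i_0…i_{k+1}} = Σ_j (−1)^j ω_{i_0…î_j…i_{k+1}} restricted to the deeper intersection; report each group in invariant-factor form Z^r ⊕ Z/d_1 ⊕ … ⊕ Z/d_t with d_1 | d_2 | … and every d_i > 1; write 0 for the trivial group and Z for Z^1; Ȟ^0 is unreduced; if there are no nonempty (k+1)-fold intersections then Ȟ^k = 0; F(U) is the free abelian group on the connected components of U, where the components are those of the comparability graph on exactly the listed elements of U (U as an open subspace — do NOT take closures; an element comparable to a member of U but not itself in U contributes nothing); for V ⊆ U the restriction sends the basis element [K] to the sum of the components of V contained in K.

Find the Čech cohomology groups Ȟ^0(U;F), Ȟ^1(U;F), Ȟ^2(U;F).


nerve of the cover:
  U12={p2,p5} U13={p1,p5} U14={p1,p2} U23={p3,p4,p5} U24={p2,p3,p4} U34={p1,p3,p4}
  U123={p5} U124={p2} U134={p1} U234={p3,p4}
components per intersection:
  U1: {p1} {p2} {p5}
  U2: {p2} {p3,p4} {p5}
  U3: {p1,p6} {p3,p4} {p5}
  U4: {p1} {p2} {p3,p4}
  U12: {p2} {p5}
  U13: {p1} {p5}
  U14: {p1} {p2}
  U23: {p3,p4} {p5}
  U24: {p2} {p3,p4}
  U34: {p1} {p3,p4}
  U123: {p5}
  U124: {p2}
  U134: {p1}
  U234: {p3,p4}
C dims 12,12,4; δ0: rk 8, SNF 1^8; δ1: rk 4, SNF 1^4
Ȟ^0 = (12 − 8) − 0 = 4, so Ȟ^0 ≅ Z^4
Ȟ^1 = (12 − 4) − 8 = 0, so Ȟ^1 ≅ 0
Ȟ^2 = (4 − 0) − 4 = 0, so Ȟ^2 ≅ 0

Ȟ^0(U;F) ≅ Z^4; Ȟ^1(U;F) ≅ 0; Ȟ^2(U;F) ≅ 0


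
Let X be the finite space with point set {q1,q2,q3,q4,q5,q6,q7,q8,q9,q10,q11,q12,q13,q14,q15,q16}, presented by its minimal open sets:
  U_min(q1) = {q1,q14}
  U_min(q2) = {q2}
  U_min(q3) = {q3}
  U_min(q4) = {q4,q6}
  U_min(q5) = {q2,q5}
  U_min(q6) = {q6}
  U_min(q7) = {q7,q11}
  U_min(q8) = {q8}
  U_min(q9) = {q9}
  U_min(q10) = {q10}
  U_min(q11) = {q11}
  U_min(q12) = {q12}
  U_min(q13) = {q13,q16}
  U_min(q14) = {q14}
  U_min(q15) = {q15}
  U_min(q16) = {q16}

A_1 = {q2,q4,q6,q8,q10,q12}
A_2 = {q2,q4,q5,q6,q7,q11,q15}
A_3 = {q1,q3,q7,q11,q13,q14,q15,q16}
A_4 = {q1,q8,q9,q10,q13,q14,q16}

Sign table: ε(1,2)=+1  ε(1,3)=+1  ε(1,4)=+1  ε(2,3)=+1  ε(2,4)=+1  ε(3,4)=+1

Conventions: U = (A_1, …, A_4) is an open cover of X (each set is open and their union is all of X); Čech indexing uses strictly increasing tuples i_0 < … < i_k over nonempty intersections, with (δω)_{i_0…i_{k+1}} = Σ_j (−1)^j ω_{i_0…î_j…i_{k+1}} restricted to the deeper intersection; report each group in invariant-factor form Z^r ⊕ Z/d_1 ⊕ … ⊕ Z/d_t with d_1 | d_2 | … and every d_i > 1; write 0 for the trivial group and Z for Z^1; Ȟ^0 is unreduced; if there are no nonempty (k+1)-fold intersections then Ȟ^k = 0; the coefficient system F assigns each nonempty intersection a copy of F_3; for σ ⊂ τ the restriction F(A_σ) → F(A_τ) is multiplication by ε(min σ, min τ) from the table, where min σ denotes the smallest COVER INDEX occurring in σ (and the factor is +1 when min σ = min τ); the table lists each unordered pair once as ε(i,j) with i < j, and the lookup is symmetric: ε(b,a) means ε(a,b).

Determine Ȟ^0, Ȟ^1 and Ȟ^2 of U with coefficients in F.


cover nerve:
  A12={q2,q4,q6} A14={q8,q10} A23={q7,q11,q15} A34={q1,q13,q14,q16}
C dims 4,4; δ0: rk_F3 3
Ȟ^0: (4−3)−0=1 ⇒ Z/3
Ȟ^1: (4−0)−3=1 ⇒ Z/3
Ȟ^2: (0−0)−0=0 ⇒ 0

Ȟ^0 = Z/3, Ȟ^1 = Z/3 and Ȟ^2 = 0


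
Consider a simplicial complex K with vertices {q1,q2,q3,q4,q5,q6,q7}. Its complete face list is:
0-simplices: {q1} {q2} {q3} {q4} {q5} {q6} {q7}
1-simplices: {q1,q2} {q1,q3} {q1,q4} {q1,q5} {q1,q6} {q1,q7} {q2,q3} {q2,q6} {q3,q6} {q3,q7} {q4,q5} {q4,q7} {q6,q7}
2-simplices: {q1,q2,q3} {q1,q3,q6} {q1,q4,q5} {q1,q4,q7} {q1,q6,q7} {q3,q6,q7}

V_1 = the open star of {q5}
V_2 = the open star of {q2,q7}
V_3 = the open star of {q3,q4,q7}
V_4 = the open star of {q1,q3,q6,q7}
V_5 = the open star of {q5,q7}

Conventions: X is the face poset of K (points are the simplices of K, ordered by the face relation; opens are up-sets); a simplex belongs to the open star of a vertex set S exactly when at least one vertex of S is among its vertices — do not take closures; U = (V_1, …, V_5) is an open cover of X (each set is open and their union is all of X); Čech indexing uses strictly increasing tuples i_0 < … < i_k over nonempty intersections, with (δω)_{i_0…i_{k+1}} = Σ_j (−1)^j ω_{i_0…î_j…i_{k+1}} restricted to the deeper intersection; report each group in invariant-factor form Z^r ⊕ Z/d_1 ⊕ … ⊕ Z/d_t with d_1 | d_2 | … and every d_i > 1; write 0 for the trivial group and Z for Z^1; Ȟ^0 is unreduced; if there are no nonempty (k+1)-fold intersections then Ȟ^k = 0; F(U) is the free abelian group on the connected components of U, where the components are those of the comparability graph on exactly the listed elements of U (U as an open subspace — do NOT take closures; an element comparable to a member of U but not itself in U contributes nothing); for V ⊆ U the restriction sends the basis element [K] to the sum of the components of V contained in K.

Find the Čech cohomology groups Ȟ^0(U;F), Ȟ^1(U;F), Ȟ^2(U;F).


intersection data:
  V1={{q5},{q1,q5},{q4,q5},{q1,q4,q5}} V2={{q2},{q7},{q1,q2},{q1,q7},{q2,q3},{q2,q6},{q3,q7},{q4,q7},{q6,q7},{q1,q2,q3},{q1,q4,q7},{q1,q6,q7},{q3,q6,q7}} V3={{q3},{q4},{q7},{q1,q3},{q1,q4},{q1,q7},{q2,q3},{q3,q6},{q3,q7},{q4,q5},{q4,q7},{q6,q7},{q1,q2,q3},{q1,q3,q6},{q1,q4,q5},{q1,q4,q7},{q1,q6,q7},{q3,q6,q7}} V4={{q1},{q3},{q6},{q7},{q1,q2},{q1,q3},{q1,q4},{q1,q5},{q1,q6},{q1,q7},{q2,q3},{q2,q6},{q3,q6},{q3,q7},{q4,q7},{q6,q7},{q1,q2,q3},{q1,q3,q6},{q1,q4,q5},{q1,q4,q7},{q1,q6,q7},{q3,q6,q7}} V5={{q5},{q7},{q1,q5},{q1,q7},{q3,q7},{q4,q5},{q4,q7},{q6,q7},{q1,q4,q5},{q1,q4,q7},{q1,q6,q7},{q3,q6,q7}}
  V13={{q4,q5},{q1,q4,q5}} V14={{q1,q5},{q1,q4,q5}} V15={{q5},{q1,q5},{q4,q5},{q1,q4,q5}} V23={{q7},{q1,q7},{q2,q3},{q3,q7},{q4,q7},{q6,q7},{q1,q2,q3},{q1,q4,q7},{q1,q6,q7},{q3,q6,q7}} V24={{q7},{q1,q2},{q1,q7},{q2,q3},{q2,q6},{q3,q7},{q4,q7},{q6,q7},{q1,q2,q3},{q1,q4,q7},{q1,q6,q7},{q3,q6,q7}} V25={{q7},{q1,q7},{q3,q7},{q4,q7},{q6,q7},{q1,q4,q7},{q1,q6,q7},{q3,q6,q7}} V34={{q3},{q7},{q1,q3},{q1,q4},{q1,q7},{q2,q3},{q3,q6},{q3,q7},{q4,q7},{q6,q7},{q1,q2,q3},{q1,q3,q6},{q1,q4,q5},{q1,q4,q7},{q1,q6,q7},{q3,q6,q7}} V35={{q7},{q1,q7},{q3,q7},{q4,q5},{q4,q7},{q6,q7},{q1,q4,q5},{q1,q4,q7},{q1,q6,q7},{q3,q6,q7}} V45={{q7},{q1,q5},{q1,q7},{q3,q7},{q4,q7},{q6,q7},{q1,q4,q5},{q1,q4,q7},{q1,q6,q7},{q3,q6,q7}}
  V134={{q1,q4,q5}} V135={{q4,q5},{q1,q4,q5}} V145={{q1,q5},{q1,q4,q5}} V234={{q7},{q1,q7},{q2,q3},{q3,q7},{q4,q7},{q6,q7},{q1,q2,q3},{q1,q4,q7},{q1,q6,q7},{q3,q6,q7}} V235={{q7},{q1,q7},{q3,q7},{q4,q7},{q6,q7},{q1,q4,q7},{q1,q6,q7},{q3,q6,q7}} V245={{q7},{q1,q7},{q3,q7},{q4,q7},{q6,q7},{q1,q4,q7},{q1,q6,q7},{q3,q6,q7}} V345={{q7},{q1,q7},{q3,q7},{q4,q7},{q6,q7},{q1,q4,q5},{q1,q4,q7},{q1,q6,q7},{q3,q6,q7}}
  V1345={{q1,q4,q5}} V2345={{q7},{q1,q7},{q3,q7},{q4,q7},{q6,q7},{q1,q4,q7},{q1,q6,q7},{q3,q6,q7}}
components per intersection:
  V1: {{q5},{q1,q5},{q4,q5},{q1,q4,q5}}
  V2: {{q2},{q1,q2},{q2,q3},{q2,q6},{q1,q2,q3}} {{q7},{q1,q7},{q3,q7},{q4,q7},{q6,q7},{q1,q4,q7},{q1,q6,q7},{q3,q6,q7}}
  V3: {{q3},{q4},{q7},{q1,q3},{q1,q4},{q1,q7},{q2,q3},{q3,q6},{q3,q7},{q4,q5},{q4,q7},{q6,q7},{q1,q2,q3},{q1,q3,q6},{q1,q4,q5},{q1,q4,q7},{q1,q6,q7},{q3,q6,q7}}
  V4: {{q1},{q3},{q6},{q7},{q1,q2},{q1,q3},{q1,q4},{q1,q5},{q1,q6},{q1,q7},{q2,q3},{q2,q6},{q3,q6},{q3,q7},{q4,q7},{q6,q7},{q1,q2,q3},{q1,q3,q6},{q1,q4,q5},{q1,q4,q7},{q1,q6,q7},{q3,q6,q7}}
  V5: {{q5},{q1,q5},{q4,q5},{q1,q4,q5}} {{q7},{q1,q7},{q3,q7},{q4,q7},{q6,q7},{q1,q4,q7},{q1,q6,q7},{q3,q6,q7}}
  V13: {{q4,q5},{q1,q4,q5}}
  V14: {{q1,q5},{q1,q4,q5}}
  V15: {{q5},{q1,q5},{q4,q5},{q1,q4,q5}}
  V23: {{q7},{q1,q7},{q3,q7},{q4,q7},{q6,q7},{q1,q4,q7},{q1,q6,q7},{q3,q6,q7}} {{q2,q3},{q1,q2,q3}}
  V24: {{q7},{q1,q7},{q3,q7},{q4,q7},{q6,q7},{q1,q4,q7},{q1,q6,q7},{q3,q6,q7}} {{q1,q2},{q2,q3},{q1,q2,q3}} {{q2,q6}}
  V25: {{q7},{q1,q7},{q3,q7},{q4,q7},{q6,q7},{q1,q4,q7},{q1,q6,q7},{q3,q6,q7}}
  V34: {{q3},{q7},{q1,q3},{q1,q4},{q1,q7},{q2,q3},{q3,q6},{q3,q7},{q4,q7},{q6,q7},{q1,q2,q3},{q1,q3,q6},{q1,q4,q5},{q1,q4,q7},{q1,q6,q7},{q3,q6,q7}}
  V35: {{q7},{q1,q7},{q3,q7},{q4,q7},{q6,q7},{q1,q4,q7},{q1,q6,q7},{q3,q6,q7}} {{q4,q5},{q1,q4,q5}}
  V45: {{q7},{q1,q7},{q3,q7},{q4,q7},{q6,q7},{q1,q4,q7},{q1,q6,q7},{q3,q6,q7}} {{q1,q5},{q1,q4,q5}}
  V134: {{q1,q4,q5}}
  V135: {{q4,q5},{q1,q4,q5}}
  V145: {{q1,q5},{q1,q4,q5}}
  V234: {{q7},{q1,q7},{q3,q7},{q4,q7},{q6,q7},{q1,q4,q7},{q1,q6,q7},{q3,q6,q7}} {{q2,q3},{q1,q2,q3}}
  V235: {{q7},{q1,q7},{q3,q7},{q4,q7},{q6,q7},{q1,q4,q7},{q1,q6,q7},{q3,q6,q7}}
  V245: {{q7},{q1,q7},{q3,q7},{q4,q7},{q6,q7},{q1,q4,q7},{q1,q6,q7},{q3,q6,q7}}
  V345: {{q7},{q1,q7},{q3,q7},{q4,q7},{q6,q7},{q1,q4,q7},{q1,q6,q7},{q3,q6,q7}} {{q1,q4,q5}}
  V1345: {{q1,q4,q5}}
  V2345: {{q7},{q1,q7},{q3,q7},{q4,q7},{q6,q7},{q1,q4,q7},{q1,q6,q7},{q3,q6,q7}}
C dims 7,14,9,2; δ0: rk 6, SNF 1^6; δ1: rk 7, SNF 1^7; δ2: rk 2, SNF 1^2
Ȟ^0 = (7 − 6) − 0 = 1, so Ȟ^0 ≅ Z
Ȟ^1 = (14 − 7) − 6 = 1, so Ȟ^1 ≅ Z
Ȟ^2 = (9 − 2) − 7 = 0, so Ȟ^2 ≅ 0

Ȟ^0 = Z,  Ȟ^1 = Z,  Ȟ^2 = 0


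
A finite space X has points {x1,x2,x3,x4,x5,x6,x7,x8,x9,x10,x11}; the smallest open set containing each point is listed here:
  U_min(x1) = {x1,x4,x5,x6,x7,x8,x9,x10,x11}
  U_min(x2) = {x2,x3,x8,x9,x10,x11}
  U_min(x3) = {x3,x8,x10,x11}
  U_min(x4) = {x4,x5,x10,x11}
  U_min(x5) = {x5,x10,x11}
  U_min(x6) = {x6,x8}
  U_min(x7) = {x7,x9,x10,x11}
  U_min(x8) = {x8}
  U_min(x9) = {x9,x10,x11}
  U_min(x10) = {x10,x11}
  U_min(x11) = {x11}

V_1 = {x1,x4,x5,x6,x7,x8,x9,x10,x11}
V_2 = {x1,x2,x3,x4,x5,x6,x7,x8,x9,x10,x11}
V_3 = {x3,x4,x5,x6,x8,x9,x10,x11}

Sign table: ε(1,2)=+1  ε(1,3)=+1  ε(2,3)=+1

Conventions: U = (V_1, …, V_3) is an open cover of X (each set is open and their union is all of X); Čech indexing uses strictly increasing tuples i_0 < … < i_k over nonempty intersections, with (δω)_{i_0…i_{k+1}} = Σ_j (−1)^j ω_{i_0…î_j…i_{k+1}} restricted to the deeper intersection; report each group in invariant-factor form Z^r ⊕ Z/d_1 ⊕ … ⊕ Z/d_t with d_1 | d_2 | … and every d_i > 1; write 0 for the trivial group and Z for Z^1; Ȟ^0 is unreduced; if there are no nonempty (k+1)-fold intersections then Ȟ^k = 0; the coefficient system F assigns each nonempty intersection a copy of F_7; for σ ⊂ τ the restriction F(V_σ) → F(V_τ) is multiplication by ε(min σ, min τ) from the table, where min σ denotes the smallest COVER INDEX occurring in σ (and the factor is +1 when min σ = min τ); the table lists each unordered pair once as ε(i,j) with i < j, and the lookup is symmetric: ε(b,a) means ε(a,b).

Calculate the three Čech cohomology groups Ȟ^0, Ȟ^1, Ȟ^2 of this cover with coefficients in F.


nonempty intersections:
  V12={x1,x4,x5,x6,x7,x8,x9,x10,x11} V13={x4,x5,x6,x8,x9,x10,x11} V23={x3,x4,x5,x6,x8,x9,x10,x11}
  V123={x4,x5,x6,x8,x9,x10,x11}
C dims 3,3,1; δ0: rk_F7 2; δ1: rk_F7 1
Ȟ^0: (3−2)−0=1 ⇒ Z/7
Ȟ^1: (3−1)−2=0 ⇒ 0
Ȟ^2: (1−0)−1=0 ⇒ 0

Ȟ^0(U;F) ≅ Z/7, Ȟ^1(U;F) ≅ 0 and Ȟ^2(U;F) ≅ 0


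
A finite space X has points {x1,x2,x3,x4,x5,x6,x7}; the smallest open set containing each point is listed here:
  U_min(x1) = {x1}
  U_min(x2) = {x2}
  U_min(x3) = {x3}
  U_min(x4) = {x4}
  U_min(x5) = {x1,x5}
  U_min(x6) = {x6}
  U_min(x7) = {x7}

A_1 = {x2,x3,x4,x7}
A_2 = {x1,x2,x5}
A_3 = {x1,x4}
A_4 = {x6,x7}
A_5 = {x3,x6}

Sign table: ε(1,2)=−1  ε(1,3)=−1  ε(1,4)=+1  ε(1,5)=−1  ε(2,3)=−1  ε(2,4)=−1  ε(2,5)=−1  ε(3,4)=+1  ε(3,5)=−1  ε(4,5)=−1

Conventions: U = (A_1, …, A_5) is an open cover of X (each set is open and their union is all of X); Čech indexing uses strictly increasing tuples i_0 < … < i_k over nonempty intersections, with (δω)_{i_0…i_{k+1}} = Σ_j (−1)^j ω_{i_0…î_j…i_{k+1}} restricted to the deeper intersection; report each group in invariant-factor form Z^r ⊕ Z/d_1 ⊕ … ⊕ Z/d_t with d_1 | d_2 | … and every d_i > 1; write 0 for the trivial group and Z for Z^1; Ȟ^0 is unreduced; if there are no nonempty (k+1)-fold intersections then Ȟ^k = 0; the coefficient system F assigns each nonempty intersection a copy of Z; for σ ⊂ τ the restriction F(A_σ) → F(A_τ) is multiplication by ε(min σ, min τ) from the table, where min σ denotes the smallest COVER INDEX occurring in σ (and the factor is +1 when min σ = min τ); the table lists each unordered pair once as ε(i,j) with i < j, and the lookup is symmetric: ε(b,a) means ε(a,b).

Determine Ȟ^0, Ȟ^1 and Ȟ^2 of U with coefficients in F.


Ȟ^0 ≅ 0,  Ȟ^1 ≅ Z ⊕ Z/2,  Ȟ^2 ≅ 0

nonempty intersections:
  A12={x2} A13={x4} A14={x7} A15={x3} A23={x1} A45={x6}
C dims 5,6; δ0: rk 5, SNF 1^4·2
Ȟ^0: (5−5)−0=0 ⇒ 0
Ȟ^1: (6−0)−5=1 plus torsion [2] ⇒ Z ⊕ Z/2
Ȟ^2: (0−0)−0=0 ⇒ 0


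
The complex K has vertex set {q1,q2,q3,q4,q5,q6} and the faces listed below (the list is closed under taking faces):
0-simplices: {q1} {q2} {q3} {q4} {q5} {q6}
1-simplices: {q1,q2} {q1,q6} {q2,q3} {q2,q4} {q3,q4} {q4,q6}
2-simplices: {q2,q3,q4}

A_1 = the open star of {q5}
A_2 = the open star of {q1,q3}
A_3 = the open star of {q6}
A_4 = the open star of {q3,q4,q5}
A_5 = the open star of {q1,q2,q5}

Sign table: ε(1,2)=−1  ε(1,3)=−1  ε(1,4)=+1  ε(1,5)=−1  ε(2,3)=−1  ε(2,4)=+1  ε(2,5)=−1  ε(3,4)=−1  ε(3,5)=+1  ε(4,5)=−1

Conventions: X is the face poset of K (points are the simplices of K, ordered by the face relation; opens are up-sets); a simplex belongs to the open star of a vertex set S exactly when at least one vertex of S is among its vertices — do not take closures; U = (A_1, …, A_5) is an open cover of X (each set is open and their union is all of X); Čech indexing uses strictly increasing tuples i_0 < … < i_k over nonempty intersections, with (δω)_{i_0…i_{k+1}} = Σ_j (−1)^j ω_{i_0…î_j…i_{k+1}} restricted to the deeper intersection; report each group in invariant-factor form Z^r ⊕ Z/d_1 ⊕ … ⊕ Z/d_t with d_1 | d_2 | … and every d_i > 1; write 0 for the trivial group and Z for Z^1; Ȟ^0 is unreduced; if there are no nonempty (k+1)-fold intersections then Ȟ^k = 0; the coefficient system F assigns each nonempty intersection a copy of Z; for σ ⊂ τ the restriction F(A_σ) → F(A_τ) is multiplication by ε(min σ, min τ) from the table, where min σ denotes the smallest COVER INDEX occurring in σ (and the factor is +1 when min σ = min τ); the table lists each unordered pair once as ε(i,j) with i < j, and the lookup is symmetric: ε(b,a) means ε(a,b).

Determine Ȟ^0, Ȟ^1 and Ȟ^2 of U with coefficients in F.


Ȟ^0(U;F) ≅ Z,  Ȟ^1(U;F) ≅ Z,  Ȟ^2(U;F) ≅ 0

nerve of the cover:
  A1={{q5}} A2={{q1},{q3},{q1,q2},{q1,q6},{q2,q3},{q3,q4},{q2,q3,q4}} A3={{q6},{q1,q6},{q4,q6}} A4={{q3},{q4},{q5},{q2,q3},{q2,q4},{q3,q4},{q4,q6},{q2,q3,q4}} A5={{q1},{q2},{q5},{q1,q2},{q1,q6},{q2,q3},{q2,q4},{q2,q3,q4}}
  A14={{q5}} A15={{q5}} A23={{q1,q6}} A24={{q3},{q2,q3},{q3,q4},{q2,q3,q4}} A25={{q1},{q1,q2},{q1,q6},{q2,q3},{q2,q3,q4}} A34={{q4,q6}} A35={{q1,q6}} A45={{q5},{q2,q3},{q2,q4},{q2,q3,q4}}
  A145={{q5}} A235={{q1,q6}} A245={{q2,q3},{q2,q3,q4}}
C dims 5,8,3; δ0: rk 4, SNF 1^4; δ1: rk 3, SNF 1^3
Ȟ^0 = (5 − 4) − 0 = 1, so Ȟ^0 ≅ Z
Ȟ^1 = (8 − 3) − 4 = 1, so Ȟ^1 ≅ Z
Ȟ^2 = (3 − 0) − 3 = 0, so Ȟ^2 ≅ 0


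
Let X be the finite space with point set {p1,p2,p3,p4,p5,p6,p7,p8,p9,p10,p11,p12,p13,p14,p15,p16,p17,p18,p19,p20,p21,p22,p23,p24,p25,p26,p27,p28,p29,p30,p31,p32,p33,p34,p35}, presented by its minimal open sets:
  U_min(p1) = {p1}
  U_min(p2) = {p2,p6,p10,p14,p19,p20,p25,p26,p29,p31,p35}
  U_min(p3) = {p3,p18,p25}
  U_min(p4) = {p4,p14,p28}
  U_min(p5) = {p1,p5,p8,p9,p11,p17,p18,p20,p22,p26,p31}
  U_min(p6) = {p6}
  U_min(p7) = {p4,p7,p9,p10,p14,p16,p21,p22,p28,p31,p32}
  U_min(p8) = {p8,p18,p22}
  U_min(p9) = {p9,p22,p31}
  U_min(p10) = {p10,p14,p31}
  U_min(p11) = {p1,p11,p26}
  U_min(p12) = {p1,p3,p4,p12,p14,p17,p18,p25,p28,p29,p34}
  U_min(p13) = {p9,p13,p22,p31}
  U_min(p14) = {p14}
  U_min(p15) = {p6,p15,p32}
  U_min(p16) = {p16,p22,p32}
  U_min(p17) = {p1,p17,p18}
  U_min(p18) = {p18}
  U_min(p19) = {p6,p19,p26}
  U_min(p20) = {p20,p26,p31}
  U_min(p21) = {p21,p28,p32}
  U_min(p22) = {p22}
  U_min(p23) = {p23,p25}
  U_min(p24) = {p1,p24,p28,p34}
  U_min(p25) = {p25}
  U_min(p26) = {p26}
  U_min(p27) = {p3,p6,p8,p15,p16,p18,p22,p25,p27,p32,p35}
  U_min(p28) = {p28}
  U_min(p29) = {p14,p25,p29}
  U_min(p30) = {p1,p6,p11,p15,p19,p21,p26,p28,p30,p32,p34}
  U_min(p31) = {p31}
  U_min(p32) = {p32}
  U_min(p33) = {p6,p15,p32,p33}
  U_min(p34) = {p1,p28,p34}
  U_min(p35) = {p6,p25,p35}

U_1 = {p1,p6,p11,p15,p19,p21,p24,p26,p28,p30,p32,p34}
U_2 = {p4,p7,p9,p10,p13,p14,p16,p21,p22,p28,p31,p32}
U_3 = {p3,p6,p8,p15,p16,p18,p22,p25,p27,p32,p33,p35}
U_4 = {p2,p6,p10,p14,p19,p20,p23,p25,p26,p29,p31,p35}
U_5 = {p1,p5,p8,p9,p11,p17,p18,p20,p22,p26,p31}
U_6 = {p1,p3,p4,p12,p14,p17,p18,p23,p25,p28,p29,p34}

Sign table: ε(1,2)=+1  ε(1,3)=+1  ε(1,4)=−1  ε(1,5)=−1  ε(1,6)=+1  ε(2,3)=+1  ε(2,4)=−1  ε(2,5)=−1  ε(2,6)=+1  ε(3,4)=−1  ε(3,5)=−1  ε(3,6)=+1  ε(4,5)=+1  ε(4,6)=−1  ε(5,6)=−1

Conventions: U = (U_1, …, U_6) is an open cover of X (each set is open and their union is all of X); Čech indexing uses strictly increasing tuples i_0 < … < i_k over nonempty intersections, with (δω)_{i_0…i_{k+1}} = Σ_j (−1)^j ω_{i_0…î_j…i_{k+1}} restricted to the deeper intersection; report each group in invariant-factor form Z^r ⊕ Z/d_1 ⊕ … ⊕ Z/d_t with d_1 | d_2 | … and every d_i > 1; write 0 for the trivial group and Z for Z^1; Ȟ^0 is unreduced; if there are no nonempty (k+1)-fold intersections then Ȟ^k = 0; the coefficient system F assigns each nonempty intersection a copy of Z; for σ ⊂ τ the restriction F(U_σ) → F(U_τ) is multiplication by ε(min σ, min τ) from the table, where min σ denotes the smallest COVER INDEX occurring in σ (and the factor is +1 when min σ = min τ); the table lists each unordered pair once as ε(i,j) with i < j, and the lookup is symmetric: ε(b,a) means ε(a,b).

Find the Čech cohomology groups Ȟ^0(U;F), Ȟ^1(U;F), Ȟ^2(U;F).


nerve of the cover:
  U12={p21,p28,p32} U13={p6,p15,p32} U14={p6,p19,p26} U15={p1,p11,p26} U16={p1,p28,p34} U23={p16,p22,p32} U24={p10,p14,p31} U25={p9,p22,p31} U26={p4,p14,p28} U34={p6,p25,p35} U35={p8,p18,p22} U36={p3,p18,p25} U45={p20,p26,p31} U46={p14,p23,p25,p29} U56={p1,p17,p18}
  U123={p32} U126={p28} U134={p6} U145={p26} U156={p1} U235={p22} U245={p31} U246={p14} U346={p25} U356={p18}
C dims 6,15,10; δ0: rk 5, SNF 1^5; δ1: rk 10, SNF 1^9·2
Ȟ^0 = (6 − 5) − 0 = 1, so Ȟ^0 ≅ Z
Ȟ^1 = (15 − 10) − 5 = 0, so Ȟ^1 ≅ 0
Ȟ^2 = (10 − 0) − 10 = 0 plus torsion [2], so Ȟ^2 ≅ Z/2

Ȟ^0(U;F) ≅ Z,  Ȟ^1(U;F) ≅ 0,  Ȟ^2(U;F) ≅ Z/2


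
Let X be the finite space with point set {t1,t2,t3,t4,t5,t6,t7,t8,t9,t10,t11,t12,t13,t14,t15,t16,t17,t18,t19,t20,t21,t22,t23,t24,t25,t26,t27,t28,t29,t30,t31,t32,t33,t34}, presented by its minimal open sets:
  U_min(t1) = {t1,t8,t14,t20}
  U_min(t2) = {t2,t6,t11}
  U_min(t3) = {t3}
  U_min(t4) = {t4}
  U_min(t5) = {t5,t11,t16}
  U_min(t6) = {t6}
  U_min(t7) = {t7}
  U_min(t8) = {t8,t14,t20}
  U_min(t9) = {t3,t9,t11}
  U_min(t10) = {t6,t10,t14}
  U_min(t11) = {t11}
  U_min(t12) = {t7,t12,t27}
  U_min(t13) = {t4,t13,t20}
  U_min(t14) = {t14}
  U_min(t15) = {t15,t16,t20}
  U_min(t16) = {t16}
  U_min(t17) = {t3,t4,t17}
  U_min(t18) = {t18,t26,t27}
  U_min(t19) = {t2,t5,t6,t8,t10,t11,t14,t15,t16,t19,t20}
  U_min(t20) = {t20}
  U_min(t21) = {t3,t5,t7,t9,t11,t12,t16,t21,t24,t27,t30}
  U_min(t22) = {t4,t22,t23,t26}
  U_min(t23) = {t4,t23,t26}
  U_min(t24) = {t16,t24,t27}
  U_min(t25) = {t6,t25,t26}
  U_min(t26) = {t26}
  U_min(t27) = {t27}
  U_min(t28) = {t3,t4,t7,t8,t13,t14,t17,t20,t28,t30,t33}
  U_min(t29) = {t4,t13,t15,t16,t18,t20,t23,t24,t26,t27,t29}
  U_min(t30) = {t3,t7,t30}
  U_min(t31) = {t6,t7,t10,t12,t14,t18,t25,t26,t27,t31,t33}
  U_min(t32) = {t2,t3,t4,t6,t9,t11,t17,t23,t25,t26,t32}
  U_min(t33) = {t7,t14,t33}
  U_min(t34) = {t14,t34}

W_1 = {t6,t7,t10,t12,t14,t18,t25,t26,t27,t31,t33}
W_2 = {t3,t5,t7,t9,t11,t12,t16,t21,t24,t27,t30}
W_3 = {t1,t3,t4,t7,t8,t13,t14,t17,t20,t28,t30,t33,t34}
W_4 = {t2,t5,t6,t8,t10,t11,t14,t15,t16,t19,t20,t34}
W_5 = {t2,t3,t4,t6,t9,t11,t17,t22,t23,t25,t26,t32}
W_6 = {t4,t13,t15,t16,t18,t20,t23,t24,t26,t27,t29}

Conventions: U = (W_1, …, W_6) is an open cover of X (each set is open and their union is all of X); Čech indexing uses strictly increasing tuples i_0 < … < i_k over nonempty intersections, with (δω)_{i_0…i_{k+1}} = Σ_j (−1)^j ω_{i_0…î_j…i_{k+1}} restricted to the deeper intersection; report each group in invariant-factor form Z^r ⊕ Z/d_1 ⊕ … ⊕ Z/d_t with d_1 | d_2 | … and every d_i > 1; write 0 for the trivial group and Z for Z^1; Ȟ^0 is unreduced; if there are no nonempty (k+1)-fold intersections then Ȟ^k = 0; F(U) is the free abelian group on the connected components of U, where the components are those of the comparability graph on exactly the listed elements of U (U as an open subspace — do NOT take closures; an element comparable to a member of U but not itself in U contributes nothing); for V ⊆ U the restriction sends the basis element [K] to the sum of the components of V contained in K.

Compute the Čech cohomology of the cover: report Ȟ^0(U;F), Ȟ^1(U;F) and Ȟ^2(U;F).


Ȟ^0 ≅ Z, Ȟ^1 ≅ 0 and Ȟ^2 ≅ Z/2

intersection data:
  W12={t7,t12,t27} W13={t7,t14,t33} W14={t6,t10,t14} W15={t6,t25,t26} W16={t18,t26,t27} W23={t3,t7,t30} W24={t5,t11,t16} W25={t3,t9,t11} W26={t16,t24,t27} W34={t8,t14,t20,t34} W35={t3,t4,t17} W36={t4,t13,t20} W45={t2,t6,t11} W46={t15,t16,t20} W56={t4,t23,t26}
  W123={t7} W126={t27} W134={t14} W145={t6} W156={t26} W235={t3} W245={t11} W246={t16} W346={t20} W356={t4}
components per intersection:
  W1: {t6,t7,t10,t12,t14,t18,t25,t26,t27,t31,t33}
  W2: {t3,t5,t7,t9,t11,t12,t16,t21,t24,t27,t30}
  W3: {t1,t3,t4,t7,t8,t13,t14,t17,t20,t28,t30,t33,t34}
  W4: {t2,t5,t6,t8,t10,t11,t14,t15,t16,t19,t20,t34}
  W5: {t2,t3,t4,t6,t9,t11,t17,t22,t23,t25,t26,t32}
  W6: {t4,t13,t15,t16,t18,t20,t23,t24,t26,t27,t29}
  W12: {t7,t12,t27}
  W13: {t7,t14,t33}
  W14: {t6,t10,t14}
  W15: {t6,t25,t26}
  W16: {t18,t26,t27}
  W23: {t3,t7,t30}
  W24: {t5,t11,t16}
  W25: {t3,t9,t11}
  W26: {t16,t24,t27}
  W34: {t8,t14,t20,t34}
  W35: {t3,t4,t17}
  W36: {t4,t13,t20}
  W45: {t2,t6,t11}
  W46: {t15,t16,t20}
  W56: {t4,t23,t26}
  W123: {t7}
  W126: {t27}
  W134: {t14}
  W145: {t6}
  W156: {t26}
  W235: {t3}
  W245: {t11}
  W246: {t16}
  W346: {t20}
  W356: {t4}
C dims 6,15,10; δ0: rk 5, SNF 1^5; δ1: rk 10, SNF 1^9·2
Ȟ^0 = (6 − 5) − 0 = 1, so Ȟ^0 ≅ Z
Ȟ^1 = (15 − 10) − 5 = 0, so Ȟ^1 ≅ 0
Ȟ^2 = (10 − 0) − 10 = 0 plus torsion [2], so Ȟ^2 ≅ Z/2


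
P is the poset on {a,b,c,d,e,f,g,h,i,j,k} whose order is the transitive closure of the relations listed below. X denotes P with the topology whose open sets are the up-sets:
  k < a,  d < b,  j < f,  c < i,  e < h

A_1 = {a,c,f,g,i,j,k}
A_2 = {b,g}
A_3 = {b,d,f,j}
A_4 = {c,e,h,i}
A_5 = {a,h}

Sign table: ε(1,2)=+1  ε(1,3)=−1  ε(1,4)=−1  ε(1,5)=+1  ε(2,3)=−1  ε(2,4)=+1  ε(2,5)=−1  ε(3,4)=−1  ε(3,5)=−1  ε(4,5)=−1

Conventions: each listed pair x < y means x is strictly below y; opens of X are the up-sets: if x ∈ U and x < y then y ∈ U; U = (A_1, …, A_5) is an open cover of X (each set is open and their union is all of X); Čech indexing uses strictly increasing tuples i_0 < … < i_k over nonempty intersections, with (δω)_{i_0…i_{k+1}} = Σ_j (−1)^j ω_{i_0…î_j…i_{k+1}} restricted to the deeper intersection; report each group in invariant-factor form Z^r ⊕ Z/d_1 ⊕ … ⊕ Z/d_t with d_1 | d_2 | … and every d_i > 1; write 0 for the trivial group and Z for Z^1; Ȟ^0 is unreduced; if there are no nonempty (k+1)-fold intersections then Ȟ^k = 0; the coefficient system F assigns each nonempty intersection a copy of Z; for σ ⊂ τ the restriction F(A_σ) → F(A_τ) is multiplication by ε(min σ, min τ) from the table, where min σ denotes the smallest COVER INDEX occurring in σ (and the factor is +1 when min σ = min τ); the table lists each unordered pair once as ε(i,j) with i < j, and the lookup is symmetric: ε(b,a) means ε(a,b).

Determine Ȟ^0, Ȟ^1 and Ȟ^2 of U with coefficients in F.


nonempty overlaps:
  A12={g} A13={f,j} A14={c,i} A15={a} A23={b} A45={h}
C dims 5,6; δ0: rk 4, SNF 1^4
degree 0: 5−4−0 = 1 → Ȟ^0 ≅ Z
degree 1: 6−0−4 = 2 → Ȟ^1 ≅ Z^2
degree 2: 0−0−0 = 0 → Ȟ^2 ≅ 0

Ȟ^0 = Z, Ȟ^1 = Z^2, Ȟ^2 = 0


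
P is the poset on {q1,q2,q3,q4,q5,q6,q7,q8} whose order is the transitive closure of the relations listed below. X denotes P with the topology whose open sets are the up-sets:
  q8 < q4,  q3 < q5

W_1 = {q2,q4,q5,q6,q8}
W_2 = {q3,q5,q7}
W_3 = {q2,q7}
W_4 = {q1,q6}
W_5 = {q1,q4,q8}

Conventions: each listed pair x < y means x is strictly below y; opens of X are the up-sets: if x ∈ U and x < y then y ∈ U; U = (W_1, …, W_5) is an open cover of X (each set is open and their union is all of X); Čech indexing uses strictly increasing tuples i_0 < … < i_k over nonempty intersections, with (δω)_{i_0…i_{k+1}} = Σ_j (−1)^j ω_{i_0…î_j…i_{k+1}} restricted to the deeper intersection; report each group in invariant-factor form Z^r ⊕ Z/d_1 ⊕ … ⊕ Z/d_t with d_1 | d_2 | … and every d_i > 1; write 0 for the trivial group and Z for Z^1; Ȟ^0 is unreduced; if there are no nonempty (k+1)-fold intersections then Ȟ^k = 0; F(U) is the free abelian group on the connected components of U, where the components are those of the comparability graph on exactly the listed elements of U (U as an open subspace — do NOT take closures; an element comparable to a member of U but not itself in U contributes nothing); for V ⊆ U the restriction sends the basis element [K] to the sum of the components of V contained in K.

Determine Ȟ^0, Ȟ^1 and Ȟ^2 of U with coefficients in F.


Ȟ^0(U;F) ≅ Z^6, Ȟ^1(U;F) ≅ 0, Ȟ^2(U;F) ≅ 0

nonempty intersections:
  W12={q5} W13={q2} W14={q6} W15={q4,q8} W23={q7} W45={q1}
components per intersection:
  W1: {q2} {q4,q8} {q5} {q6}
  W2: {q3,q5} {q7}
  W3: {q2} {q7}
  W4: {q1} {q6}
  W5: {q1} {q4,q8}
  W12: {q5}
  W13: {q2}
  W14: {q6}
  W15: {q4,q8}
  W23: {q7}
  W45: {q1}
C dims 12,6; δ0: rk 6, SNF 1^6
Ȟ^0: (12−6)−0=6 ⇒ Z^6
Ȟ^1: (6−0)−6=0 ⇒ 0
Ȟ^2: (0−0)−0=0 ⇒ 0


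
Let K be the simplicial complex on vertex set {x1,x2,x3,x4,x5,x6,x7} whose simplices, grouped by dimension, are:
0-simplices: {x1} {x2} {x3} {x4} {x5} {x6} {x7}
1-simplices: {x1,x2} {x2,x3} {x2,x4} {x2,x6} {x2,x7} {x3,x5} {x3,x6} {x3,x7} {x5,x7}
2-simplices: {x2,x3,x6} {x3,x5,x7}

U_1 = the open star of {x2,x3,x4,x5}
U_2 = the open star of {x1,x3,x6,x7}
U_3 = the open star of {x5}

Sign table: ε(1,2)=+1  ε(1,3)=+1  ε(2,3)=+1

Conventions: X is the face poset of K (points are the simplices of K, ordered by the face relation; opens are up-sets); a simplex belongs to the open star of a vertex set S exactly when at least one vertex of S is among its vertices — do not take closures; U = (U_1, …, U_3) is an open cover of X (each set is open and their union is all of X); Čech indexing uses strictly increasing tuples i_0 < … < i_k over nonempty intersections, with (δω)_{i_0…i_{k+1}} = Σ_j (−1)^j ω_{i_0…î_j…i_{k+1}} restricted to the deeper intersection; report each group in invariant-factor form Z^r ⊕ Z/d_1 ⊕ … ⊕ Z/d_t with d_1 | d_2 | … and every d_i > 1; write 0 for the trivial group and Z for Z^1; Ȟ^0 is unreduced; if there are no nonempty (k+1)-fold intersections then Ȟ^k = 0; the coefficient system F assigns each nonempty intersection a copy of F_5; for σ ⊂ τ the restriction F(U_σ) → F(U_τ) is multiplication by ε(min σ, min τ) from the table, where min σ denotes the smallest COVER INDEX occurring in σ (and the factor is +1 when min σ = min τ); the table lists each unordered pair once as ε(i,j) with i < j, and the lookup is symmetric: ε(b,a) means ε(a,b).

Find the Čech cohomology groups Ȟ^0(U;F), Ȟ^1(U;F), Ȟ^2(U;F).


cover nerve:
  U1={{x2},{x3},{x4},{x5},{x1,x2},{x2,x3},{x2,x4},{x2,x6},{x2,x7},{x3,x5},{x3,x6},{x3,x7},{x5,x7},{x2,x3,x6},{x3,x5,x7}} U2={{x1},{x3},{x6},{x7},{x1,x2},{x2,x3},{x2,x6},{x2,x7},{x3,x5},{x3,x6},{x3,x7},{x5,x7},{x2,x3,x6},{x3,x5,x7}} U3={{x5},{x3,x5},{x5,x7},{x3,x5,x7}}
  U12={{x3},{x1,x2},{x2,x3},{x2,x6},{x2,x7},{x3,x5},{x3,x6},{x3,x7},{x5,x7},{x2,x3,x6},{x3,x5,x7}} U13={{x5},{x3,x5},{x5,x7},{x3,x5,x7}} U23={{x3,x5},{x5,x7},{x3,x5,x7}}
  U123={{x3,x5},{x5,x7},{x3,x5,x7}}
C dims 3,3,1; δ0: rk_F5 2; δ1: rk_F5 1
Ȟ^0: (3−2)−0=1 ⇒ Z/5
Ȟ^1: (3−1)−2=0 ⇒ 0
Ȟ^2: (1−0)−1=0 ⇒ 0

Ȟ^0 = Z/5,  Ȟ^1 = 0,  Ȟ^2 = 0


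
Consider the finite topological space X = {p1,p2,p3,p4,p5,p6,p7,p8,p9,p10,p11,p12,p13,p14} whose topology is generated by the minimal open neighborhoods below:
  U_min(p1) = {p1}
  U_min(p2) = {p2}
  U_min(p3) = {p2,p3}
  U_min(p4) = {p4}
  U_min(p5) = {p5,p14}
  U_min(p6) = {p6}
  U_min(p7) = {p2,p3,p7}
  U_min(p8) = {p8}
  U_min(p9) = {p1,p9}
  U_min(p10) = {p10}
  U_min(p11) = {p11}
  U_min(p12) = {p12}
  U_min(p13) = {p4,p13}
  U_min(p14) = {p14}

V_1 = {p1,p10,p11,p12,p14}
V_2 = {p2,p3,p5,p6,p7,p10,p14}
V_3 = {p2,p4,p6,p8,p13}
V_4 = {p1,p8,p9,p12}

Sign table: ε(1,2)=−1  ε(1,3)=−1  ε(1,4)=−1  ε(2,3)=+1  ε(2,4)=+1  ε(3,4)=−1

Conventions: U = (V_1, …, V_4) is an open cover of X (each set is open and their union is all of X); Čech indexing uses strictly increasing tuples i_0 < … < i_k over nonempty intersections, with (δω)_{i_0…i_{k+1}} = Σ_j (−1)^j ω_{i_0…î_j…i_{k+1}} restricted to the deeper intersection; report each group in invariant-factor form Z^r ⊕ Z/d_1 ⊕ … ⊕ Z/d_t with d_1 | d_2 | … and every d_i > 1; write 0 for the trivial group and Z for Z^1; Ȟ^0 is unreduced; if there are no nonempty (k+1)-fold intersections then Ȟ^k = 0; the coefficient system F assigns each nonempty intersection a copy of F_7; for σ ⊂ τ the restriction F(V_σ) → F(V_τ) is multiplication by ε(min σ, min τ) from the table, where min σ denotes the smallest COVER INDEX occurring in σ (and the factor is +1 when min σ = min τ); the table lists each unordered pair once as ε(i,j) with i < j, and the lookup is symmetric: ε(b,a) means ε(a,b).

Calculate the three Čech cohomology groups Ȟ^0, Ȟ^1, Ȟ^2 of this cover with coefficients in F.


Ȟ^0(U;F) ≅ 0, Ȟ^1(U;F) ≅ 0, Ȟ^2(U;F) ≅ 0

cover nerve:
  V12={p10,p14} V14={p1,p12} V23={p2,p6} V34={p8}
C dims 4,4; δ0: rk_F7 4
Ȟ^0: (4−4)−0=0 ⇒ 0
Ȟ^1: (4−0)−4=0 ⇒ 0
Ȟ^2: (0−0)−0=0 ⇒ 0


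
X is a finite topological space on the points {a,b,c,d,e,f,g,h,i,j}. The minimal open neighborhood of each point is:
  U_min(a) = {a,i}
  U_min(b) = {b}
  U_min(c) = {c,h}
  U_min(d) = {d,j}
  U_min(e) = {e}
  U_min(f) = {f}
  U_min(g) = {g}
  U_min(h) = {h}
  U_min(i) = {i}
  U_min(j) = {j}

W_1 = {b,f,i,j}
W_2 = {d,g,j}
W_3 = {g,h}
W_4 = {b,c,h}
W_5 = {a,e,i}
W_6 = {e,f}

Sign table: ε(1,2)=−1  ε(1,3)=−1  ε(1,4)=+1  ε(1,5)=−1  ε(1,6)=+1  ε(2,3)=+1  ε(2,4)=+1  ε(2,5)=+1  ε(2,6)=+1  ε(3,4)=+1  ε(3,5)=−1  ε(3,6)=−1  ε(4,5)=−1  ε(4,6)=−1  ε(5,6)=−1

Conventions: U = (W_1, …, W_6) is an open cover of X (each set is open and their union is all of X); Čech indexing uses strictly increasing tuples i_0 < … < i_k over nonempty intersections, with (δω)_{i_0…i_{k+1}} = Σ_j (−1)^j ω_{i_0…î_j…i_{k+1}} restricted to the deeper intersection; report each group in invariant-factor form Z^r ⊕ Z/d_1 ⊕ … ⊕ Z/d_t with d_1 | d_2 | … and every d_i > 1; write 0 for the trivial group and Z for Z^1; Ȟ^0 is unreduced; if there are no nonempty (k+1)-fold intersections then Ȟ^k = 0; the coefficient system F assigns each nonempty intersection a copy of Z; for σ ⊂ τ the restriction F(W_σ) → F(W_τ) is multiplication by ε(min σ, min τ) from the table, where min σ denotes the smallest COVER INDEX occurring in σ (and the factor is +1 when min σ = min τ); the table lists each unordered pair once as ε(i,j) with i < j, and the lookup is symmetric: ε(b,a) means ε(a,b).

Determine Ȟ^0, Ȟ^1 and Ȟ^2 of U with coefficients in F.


nerve simplices:
  W12={j} W14={b} W15={i} W16={f} W23={g} W34={h} W56={e}
C dims 6,7; δ0: rk 6, SNF 1^5·2
degree 0: 6−6−0 = 0 → Ȟ^0 ≅ 0
degree 1: 7−0−6 = 1 plus torsion [2] → Ȟ^1 ≅ Z ⊕ Z/2
degree 2: 0−0−0 = 0 → Ȟ^2 ≅ 0

Ȟ^0 ≅ 0,  Ȟ^1 ≅ Z ⊕ Z/2,  Ȟ^2 ≅ 0


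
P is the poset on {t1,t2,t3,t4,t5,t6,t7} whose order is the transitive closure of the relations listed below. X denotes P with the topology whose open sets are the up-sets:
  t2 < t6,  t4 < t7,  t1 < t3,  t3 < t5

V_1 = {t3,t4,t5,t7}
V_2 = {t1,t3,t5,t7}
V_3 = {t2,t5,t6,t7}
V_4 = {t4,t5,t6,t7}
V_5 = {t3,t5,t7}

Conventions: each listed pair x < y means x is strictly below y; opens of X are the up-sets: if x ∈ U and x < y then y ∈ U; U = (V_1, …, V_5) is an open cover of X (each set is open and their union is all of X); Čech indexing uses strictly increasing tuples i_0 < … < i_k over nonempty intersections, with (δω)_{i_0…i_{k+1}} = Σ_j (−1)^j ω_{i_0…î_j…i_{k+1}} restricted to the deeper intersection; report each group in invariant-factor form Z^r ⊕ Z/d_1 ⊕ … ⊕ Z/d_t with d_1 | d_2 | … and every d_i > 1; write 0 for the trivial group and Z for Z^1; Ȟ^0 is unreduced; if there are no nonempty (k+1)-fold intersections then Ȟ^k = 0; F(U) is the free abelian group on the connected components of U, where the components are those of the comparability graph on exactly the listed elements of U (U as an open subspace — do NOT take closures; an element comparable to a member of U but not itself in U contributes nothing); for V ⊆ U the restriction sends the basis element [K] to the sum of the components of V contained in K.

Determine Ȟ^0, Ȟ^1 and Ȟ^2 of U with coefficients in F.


nonempty intersections:
  V12={t3,t5,t7} V13={t5,t7} V14={t4,t5,t7} V15={t3,t5,t7} V23={t5,t7} V24={t5,t7} V25={t3,t5,t7} V34={t5,t6,t7} V35={t5,t7} V45={t5,t7}
  V123={t5,t7} V124={t5,t7} V125={t3,t5,t7} V134={t5,t7} V135={t5,t7} V145={t5,t7} V234={t5,t7} V235={t5,t7} V245={t5,t7} V345={t5,t7}
  V1234={t5,t7} V1235={t5,t7} V1245={t5,t7} V1345={t5,t7} V2345={t5,t7}
  V12345={t5,t7}
components per intersection:
  V1: {t3,t5} {t4,t7}
  V2: {t1,t3,t5} {t7}
  V3: {t2,t6} {t5} {t7}
  V4: {t4,t7} {t5} {t6}
  V5: {t3,t5} {t7}
  V12: {t3,t5} {t7}
  V13: {t5} {t7}
  V14: {t4,t7} {t5}
  V15: {t3,t5} {t7}
  V23: {t5} {t7}
  V24: {t5} {t7}
  V25: {t3,t5} {t7}
  V34: {t5} {t6} {t7}
  V35: {t5} {t7}
  V45: {t5} {t7}
  V123: {t5} {t7}
  V124: {t5} {t7}
  V125: {t3,t5} {t7}
  V134: {t5} {t7}
  V135: {t5} {t7}
  V145: {t5} {t7}
  V234: {t5} {t7}
  V235: {t5} {t7}
  V245: {t5} {t7}
  V345: {t5} {t7}
  V1234: {t5} {t7}
  V1235: {t5} {t7}
  V1245: {t5} {t7}
  V1345: {t5} {t7}
  V2345: {t5} {t7}
  V12345: {t5} {t7}
C dims 12,21,20,10; δ0: rk 9, SNF 1^9; δ1: rk 12, SNF 1^12; δ2: rk 8, SNF 1^8
Ȟ^0: (12−9)−0=3 ⇒ Z^3
Ȟ^1: (21−12)−9=0 ⇒ 0
Ȟ^2: (20−8)−12=0 ⇒ 0

Ȟ^0 = Z^3, Ȟ^1 = 0, Ȟ^2 = 0


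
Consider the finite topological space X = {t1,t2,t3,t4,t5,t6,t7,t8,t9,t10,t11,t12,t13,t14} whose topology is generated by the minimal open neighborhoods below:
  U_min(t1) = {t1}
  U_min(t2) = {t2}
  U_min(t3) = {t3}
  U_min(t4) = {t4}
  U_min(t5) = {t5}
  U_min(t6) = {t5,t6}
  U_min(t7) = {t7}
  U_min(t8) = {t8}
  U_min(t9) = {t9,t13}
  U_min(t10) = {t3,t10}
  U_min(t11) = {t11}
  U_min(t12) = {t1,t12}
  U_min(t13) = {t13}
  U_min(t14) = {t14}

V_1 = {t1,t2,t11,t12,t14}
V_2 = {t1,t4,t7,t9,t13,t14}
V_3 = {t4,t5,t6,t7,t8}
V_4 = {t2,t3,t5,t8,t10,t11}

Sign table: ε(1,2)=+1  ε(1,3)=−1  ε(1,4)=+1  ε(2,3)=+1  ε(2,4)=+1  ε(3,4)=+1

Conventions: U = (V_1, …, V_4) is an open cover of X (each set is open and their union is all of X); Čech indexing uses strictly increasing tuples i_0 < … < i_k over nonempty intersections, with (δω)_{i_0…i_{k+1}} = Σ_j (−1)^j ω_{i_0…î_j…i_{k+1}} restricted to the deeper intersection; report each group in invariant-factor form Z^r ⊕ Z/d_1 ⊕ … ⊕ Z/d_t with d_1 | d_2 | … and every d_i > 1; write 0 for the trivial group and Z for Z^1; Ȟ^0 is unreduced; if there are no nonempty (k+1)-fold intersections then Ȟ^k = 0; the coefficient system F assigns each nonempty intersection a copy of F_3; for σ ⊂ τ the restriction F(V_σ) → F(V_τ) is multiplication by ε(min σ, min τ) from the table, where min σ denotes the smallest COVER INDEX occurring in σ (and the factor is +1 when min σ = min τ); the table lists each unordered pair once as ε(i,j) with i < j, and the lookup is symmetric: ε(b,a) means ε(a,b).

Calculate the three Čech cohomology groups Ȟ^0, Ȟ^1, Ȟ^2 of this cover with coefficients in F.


nonempty overlaps:
  V12={t1,t14} V14={t2,t11} V23={t4,t7} V34={t5,t8}
C dims 4,4; δ0: rk_F3 3
degree 0: 4−3−0 = 1 → Ȟ^0 ≅ Z/3
degree 1: 4−0−3 = 1 → Ȟ^1 ≅ Z/3
degree 2: 0−0−0 = 0 → Ȟ^2 ≅ 0

Ȟ^0(U;F) ≅ Z/3; Ȟ^1(U;F) ≅ Z/3; Ȟ^2(U;F) ≅ 0
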